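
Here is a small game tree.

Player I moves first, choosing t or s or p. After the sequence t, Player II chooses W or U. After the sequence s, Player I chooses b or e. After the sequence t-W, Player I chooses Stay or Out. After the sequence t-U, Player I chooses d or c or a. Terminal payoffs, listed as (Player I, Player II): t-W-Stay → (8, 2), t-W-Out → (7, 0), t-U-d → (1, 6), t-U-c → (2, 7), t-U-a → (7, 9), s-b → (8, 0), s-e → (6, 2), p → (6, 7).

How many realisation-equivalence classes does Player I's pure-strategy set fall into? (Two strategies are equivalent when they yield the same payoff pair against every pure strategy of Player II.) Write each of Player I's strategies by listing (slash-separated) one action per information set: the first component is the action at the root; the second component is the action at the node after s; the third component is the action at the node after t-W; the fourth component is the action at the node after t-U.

9

Player I has 36 pure strategies: t/b/Stay/d, t/b/Stay/c, t/b/Stay/a, t/b/Out/d, t/b/Out/c, t/b/Out/a, t/e/Stay/d, t/e/Stay/c, t/e/Stay/a, t/e/Out/d, t/e/Out/c, t/e/Out/a, s/b/Stay/d, s/b/Stay/c, s/b/Stay/a, s/b/Out/d, s/b/Out/c, s/b/Out/a, s/e/Stay/d, s/e/Stay/c, s/e/Stay/a, s/e/Out/d, s/e/Out/c, s/e/Out/a, p/b/Stay/d, p/b/Stay/c, p/b/Stay/a, p/b/Out/d, p/b/Out/c, p/b/Out/a, p/e/Stay/d, p/e/Stay/c, p/e/Stay/a, p/e/Out/d, p/e/Out/c, p/e/Out/a. Columns: W, U.
{t/b/Stay/d, t/e/Stay/d} → row (8,2) (1,6)
{t/b/Stay/c, t/e/Stay/c} → row (8,2) (2,7)
{t/b/Stay/a, t/e/Stay/a} → row (8,2) (7,9)
{t/b/Out/d, t/e/Out/d} → row (7,0) (1,6)
{t/b/Out/c, t/e/Out/c} → row (7,0) (2,7)
{t/b/Out/a, t/e/Out/a} → row (7,0) (7,9)
{s/b/Stay/d, s/b/Stay/c, s/b/Stay/a, s/b/Out/d, s/b/Out/c, s/b/Out/a} → row (8,0) (8,0)
{s/e/Stay/d, s/e/Stay/c, s/e/Stay/a, s/e/Out/d, s/e/Out/c, s/e/Out/a} → row (6,2) (6,2)
{p/b/Stay/d, p/b/Stay/c, p/b/Stay/a, p/b/Out/d, p/b/Out/c, p/b/Out/a, p/e/Stay/d, p/e/Stay/c, p/e/Stay/a, p/e/Out/d, p/e/Out/c, p/e/Out/a} → row (6,7) (6,7)
That's 9 distinct rows out of 36 strategies.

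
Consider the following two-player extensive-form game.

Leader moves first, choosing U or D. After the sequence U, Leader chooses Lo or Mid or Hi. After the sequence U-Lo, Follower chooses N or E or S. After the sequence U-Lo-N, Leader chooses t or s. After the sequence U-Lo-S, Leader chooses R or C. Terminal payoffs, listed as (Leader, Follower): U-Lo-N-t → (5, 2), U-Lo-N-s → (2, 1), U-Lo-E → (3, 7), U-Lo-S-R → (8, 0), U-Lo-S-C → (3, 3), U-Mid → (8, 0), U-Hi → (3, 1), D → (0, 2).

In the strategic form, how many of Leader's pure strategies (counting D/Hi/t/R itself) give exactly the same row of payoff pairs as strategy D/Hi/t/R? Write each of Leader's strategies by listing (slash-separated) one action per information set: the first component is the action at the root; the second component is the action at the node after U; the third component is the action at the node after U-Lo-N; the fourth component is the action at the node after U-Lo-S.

Row for D/Hi/t/R (columns N, E, S): (0,2) (0,2) (0,2).
Under D/Hi/t/R, Leader's choice at the node after U and at the node after U-Lo-N and at the node after U-Lo-S can never be reached regardless of what Follower does, so varying those choices leaves every outcome unchanged.
Holding the reachable choices fixed and varying the unreachable ones freely already gives 3 × 2 × 2 = 12 equivalent strategies.
No other strategy reproduces this row, so those 12 are the full class: D/Lo/t/R, D/Lo/t/C, D/Lo/s/R, D/Lo/s/C, D/Mid/t/R, D/Mid/t/C, D/Mid/s/R, D/Mid/s/C, D/Hi/t/R, D/Hi/t/C, D/Hi/s/R, D/Hi/s/C.

12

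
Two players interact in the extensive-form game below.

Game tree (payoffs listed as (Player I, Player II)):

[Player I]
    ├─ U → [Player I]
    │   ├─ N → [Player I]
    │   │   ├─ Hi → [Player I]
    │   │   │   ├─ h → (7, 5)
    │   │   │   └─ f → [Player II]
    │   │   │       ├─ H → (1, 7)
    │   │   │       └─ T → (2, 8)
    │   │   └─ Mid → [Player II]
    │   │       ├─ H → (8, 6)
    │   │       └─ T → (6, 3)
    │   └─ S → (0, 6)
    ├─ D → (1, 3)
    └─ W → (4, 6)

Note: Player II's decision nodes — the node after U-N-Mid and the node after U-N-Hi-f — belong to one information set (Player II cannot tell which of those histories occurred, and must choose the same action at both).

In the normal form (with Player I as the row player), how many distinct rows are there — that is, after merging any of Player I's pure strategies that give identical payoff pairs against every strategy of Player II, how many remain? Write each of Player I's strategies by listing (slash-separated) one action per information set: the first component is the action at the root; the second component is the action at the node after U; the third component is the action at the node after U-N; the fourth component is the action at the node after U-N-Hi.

6

Player I has 24 pure strategies: U/N/Hi/h, U/N/Hi/f, U/N/Mid/h, U/N/Mid/f, U/S/Hi/h, U/S/Hi/f, U/S/Mid/h, U/S/Mid/f, D/N/Hi/h, D/N/Hi/f, D/N/Mid/h, D/N/Mid/f, D/S/Hi/h, D/S/Hi/f, D/S/Mid/h, D/S/Mid/f, W/N/Hi/h, W/N/Hi/f, W/N/Mid/h, W/N/Mid/f, W/S/Hi/h, W/S/Hi/f, W/S/Mid/h, W/S/Mid/f. Columns: H, T.
{U/N/Hi/h} → row (7,5) (7,5)
{U/N/Hi/f} → row (1,7) (2,8)
{U/N/Mid/h, U/N/Mid/f} → row (8,6) (6,3)
{U/S/Hi/h, U/S/Hi/f, U/S/Mid/h, U/S/Mid/f} → row (0,6) (0,6)
{D/N/Hi/h, D/N/Hi/f, D/N/Mid/h, D/N/Mid/f, D/S/Hi/h, D/S/Hi/f, D/S/Mid/h, D/S/Mid/f} → row (1,3) (1,3)
{W/N/Hi/h, W/N/Hi/f, W/N/Mid/h, W/N/Mid/f, W/S/Hi/h, W/S/Hi/f, W/S/Mid/h, W/S/Mid/f} → row (4,6) (4,6)
That's 6 distinct rows out of 24 strategies.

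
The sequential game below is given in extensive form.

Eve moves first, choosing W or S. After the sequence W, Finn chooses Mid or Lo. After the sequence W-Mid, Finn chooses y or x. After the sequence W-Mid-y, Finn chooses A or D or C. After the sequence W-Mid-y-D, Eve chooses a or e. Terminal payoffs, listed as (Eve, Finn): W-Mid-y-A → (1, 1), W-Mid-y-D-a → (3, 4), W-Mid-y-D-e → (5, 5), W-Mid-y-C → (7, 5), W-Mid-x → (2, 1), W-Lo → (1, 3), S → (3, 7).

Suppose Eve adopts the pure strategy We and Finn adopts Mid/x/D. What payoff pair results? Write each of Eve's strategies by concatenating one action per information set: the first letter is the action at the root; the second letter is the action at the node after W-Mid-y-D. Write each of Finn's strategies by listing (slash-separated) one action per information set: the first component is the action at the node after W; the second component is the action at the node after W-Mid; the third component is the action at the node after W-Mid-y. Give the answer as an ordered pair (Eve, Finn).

(2, 1)

Trace the play path from the root:
  Eve plays W
  Finn plays Mid at [W]
  Finn plays x at [W-Mid]
→ terminal payoff (2, 1).
(Eve's choice at the node after W-Mid-y-D is never reached on this path, so it doesn't affect the outcome.)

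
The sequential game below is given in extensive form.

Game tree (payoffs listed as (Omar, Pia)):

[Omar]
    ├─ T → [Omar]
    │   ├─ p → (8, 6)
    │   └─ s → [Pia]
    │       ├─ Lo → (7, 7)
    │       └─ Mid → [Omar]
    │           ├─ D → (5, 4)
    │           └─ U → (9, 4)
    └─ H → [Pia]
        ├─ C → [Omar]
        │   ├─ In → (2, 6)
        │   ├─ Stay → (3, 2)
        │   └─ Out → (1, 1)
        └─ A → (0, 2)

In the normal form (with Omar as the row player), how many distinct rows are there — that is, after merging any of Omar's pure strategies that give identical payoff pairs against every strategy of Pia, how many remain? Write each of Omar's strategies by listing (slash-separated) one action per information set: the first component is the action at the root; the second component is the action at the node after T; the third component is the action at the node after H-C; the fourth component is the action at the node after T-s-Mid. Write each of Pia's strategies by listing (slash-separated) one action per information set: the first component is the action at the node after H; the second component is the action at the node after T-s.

Omar has 24 pure strategies: T/p/In/D, T/p/In/U, T/p/Stay/D, T/p/Stay/U, T/p/Out/D, T/p/Out/U, T/s/In/D, T/s/In/U, T/s/Stay/D, T/s/Stay/U, T/s/Out/D, T/s/Out/U, H/p/In/D, H/p/In/U, H/p/Stay/D, H/p/Stay/U, H/p/Out/D, H/p/Out/U, H/s/In/D, H/s/In/U, H/s/Stay/D, H/s/Stay/U, H/s/Out/D, H/s/Out/U. Columns: C/Lo, C/Mid, A/Lo, A/Mid.
{T/p/In/D, T/p/In/U, T/p/Stay/D, T/p/Stay/U, T/p/Out/D, T/p/Out/U} → row (8,6) (8,6) (8,6) (8,6)
{T/s/In/D, T/s/Stay/D, T/s/Out/D} → row (7,7) (5,4) (7,7) (5,4)
{T/s/In/U, T/s/Stay/U, T/s/Out/U} → row (7,7) (9,4) (7,7) (9,4)
{H/p/In/D, H/p/In/U, H/s/In/D, H/s/In/U} → row (2,6) (2,6) (0,2) (0,2)
{H/p/Stay/D, H/p/Stay/U, H/s/Stay/D, H/s/Stay/U} → row (3,2) (3,2) (0,2) (0,2)
{H/p/Out/D, H/p/Out/U, H/s/Out/D, H/s/Out/U} → row (1,1) (1,1) (0,2) (0,2)
That's 6 distinct rows out of 24 strategies.

6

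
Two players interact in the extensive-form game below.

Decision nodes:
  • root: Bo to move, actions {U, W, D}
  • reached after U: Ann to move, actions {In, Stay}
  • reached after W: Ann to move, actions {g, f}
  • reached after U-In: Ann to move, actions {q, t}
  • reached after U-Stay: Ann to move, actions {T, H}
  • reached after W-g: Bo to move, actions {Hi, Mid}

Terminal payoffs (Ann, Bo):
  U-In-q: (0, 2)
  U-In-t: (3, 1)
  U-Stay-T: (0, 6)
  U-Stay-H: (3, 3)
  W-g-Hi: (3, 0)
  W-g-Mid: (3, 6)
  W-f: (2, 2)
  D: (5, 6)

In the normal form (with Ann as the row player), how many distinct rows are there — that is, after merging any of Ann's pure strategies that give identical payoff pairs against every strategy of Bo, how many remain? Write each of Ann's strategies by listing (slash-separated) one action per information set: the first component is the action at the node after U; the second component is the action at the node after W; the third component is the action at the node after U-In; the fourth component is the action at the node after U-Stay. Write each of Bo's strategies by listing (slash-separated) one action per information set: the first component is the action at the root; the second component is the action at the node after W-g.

8

Ann has 16 pure strategies: In/g/q/T, In/g/q/H, In/g/t/T, In/g/t/H, In/f/q/T, In/f/q/H, In/f/t/T, In/f/t/H, Stay/g/q/T, Stay/g/q/H, Stay/g/t/T, Stay/g/t/H, Stay/f/q/T, Stay/f/q/H, Stay/f/t/T, Stay/f/t/H. Columns: U/Hi, U/Mid, W/Hi, W/Mid, D/Hi, D/Mid.
{In/g/q/T, In/g/q/H} → row (0,2) (0,2) (3,0) (3,6) (5,6) (5,6)
{In/g/t/T, In/g/t/H} → row (3,1) (3,1) (3,0) (3,6) (5,6) (5,6)
{In/f/q/T, In/f/q/H} → row (0,2) (0,2) (2,2) (2,2) (5,6) (5,6)
{In/f/t/T, In/f/t/H} → row (3,1) (3,1) (2,2) (2,2) (5,6) (5,6)
{Stay/g/q/T, Stay/g/t/T} → row (0,6) (0,6) (3,0) (3,6) (5,6) (5,6)
{Stay/g/q/H, Stay/g/t/H} → row (3,3) (3,3) (3,0) (3,6) (5,6) (5,6)
{Stay/f/q/T, Stay/f/t/T} → row (0,6) (0,6) (2,2) (2,2) (5,6) (5,6)
{Stay/f/q/H, Stay/f/t/H} → row (3,3) (3,3) (2,2) (2,2) (5,6) (5,6)
That's 8 distinct rows out of 16 strategies.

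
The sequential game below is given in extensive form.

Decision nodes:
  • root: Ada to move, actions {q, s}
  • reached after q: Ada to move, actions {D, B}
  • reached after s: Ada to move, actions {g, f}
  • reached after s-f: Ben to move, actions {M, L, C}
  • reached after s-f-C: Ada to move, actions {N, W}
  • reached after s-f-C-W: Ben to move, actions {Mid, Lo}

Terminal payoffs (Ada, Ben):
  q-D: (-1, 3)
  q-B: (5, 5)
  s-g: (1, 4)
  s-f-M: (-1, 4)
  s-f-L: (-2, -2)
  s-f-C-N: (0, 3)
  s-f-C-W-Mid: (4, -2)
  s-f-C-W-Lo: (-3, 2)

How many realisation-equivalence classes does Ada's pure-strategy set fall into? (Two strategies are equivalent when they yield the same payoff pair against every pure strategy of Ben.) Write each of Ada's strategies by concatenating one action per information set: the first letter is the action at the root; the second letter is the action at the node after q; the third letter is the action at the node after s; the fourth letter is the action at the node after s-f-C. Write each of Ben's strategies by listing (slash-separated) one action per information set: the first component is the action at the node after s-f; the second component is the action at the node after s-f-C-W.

Ada has 16 pure strategies: qDgN, qDgW, qDfN, qDfW, qBgN, qBgW, qBfN, qBfW, sDgN, sDgW, sDfN, sDfW, sBgN, sBgW, sBfN, sBfW. Columns: M/Mid, M/Lo, L/Mid, L/Lo, C/Mid, C/Lo.
{qDgN, qDgW, qDfN, qDfW} → row (-1,3) (-1,3) (-1,3) (-1,3) (-1,3) (-1,3)
{qBgN, qBgW, qBfN, qBfW} → row (5,5) (5,5) (5,5) (5,5) (5,5) (5,5)
{sDgN, sDgW, sBgN, sBgW} → row (1,4) (1,4) (1,4) (1,4) (1,4) (1,4)
{sDfN, sBfN} → row (-1,4) (-1,4) (-2,-2) (-2,-2) (0,3) (0,3)
{sDfW, sBfW} → row (-1,4) (-1,4) (-2,-2) (-2,-2) (4,-2) (-3,2)
That's 5 distinct rows out of 16 strategies.

5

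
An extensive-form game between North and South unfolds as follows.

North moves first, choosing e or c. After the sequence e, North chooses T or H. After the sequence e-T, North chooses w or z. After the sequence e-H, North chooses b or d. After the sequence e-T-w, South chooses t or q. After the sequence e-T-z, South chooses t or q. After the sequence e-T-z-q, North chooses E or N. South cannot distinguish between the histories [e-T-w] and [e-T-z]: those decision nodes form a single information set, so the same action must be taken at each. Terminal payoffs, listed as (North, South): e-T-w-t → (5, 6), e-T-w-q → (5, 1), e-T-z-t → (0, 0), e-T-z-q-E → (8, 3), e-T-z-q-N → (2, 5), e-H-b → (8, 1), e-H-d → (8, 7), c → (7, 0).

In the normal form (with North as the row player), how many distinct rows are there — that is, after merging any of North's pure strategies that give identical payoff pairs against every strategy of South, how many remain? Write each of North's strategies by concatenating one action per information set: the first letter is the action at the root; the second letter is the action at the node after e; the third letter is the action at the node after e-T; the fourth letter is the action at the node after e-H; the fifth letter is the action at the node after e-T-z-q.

North has 32 pure strategies: eTwbE, eTwbN, eTwdE, eTwdN, eTzbE, eTzbN, eTzdE, eTzdN, eHwbE, eHwbN, eHwdE, eHwdN, eHzbE, eHzbN, eHzdE, eHzdN, cTwbE, cTwbN, cTwdE, cTwdN, cTzbE, cTzbN, cTzdE, cTzdN, cHwbE, cHwbN, cHwdE, cHwdN, cHzbE, cHzbN, cHzdE, cHzdN. Columns: t, q.
{eTwbE, eTwbN, eTwdE, eTwdN} → row (5,6) (5,1)
{eTzbE, eTzdE} → row (0,0) (8,3)
{eTzbN, eTzdN} → row (0,0) (2,5)
{eHwbE, eHwbN, eHzbE, eHzbN} → row (8,1) (8,1)
{eHwdE, eHwdN, eHzdE, eHzdN} → row (8,7) (8,7)
{cTwbE, cTwbN, cTwdE, cTwdN, cTzbE, cTzbN, cTzdE, cTzdN, cHwbE, cHwbN, cHwdE, cHwdN, cHzbE, cHzbN, cHzdE, cHzdN} → row (7,0) (7,0)
That's 6 distinct rows out of 32 strategies.

6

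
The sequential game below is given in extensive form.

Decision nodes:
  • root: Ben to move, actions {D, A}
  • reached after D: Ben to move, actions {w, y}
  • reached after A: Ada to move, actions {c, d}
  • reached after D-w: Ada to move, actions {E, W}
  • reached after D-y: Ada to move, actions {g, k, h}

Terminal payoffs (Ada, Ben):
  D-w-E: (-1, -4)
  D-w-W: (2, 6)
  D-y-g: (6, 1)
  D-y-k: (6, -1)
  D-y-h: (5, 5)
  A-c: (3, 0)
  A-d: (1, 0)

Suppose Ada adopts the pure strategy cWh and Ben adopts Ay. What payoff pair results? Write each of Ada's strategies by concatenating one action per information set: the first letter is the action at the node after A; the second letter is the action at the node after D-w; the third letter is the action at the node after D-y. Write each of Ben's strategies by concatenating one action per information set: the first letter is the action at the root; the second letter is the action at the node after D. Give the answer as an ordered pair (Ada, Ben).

(3, 0)

Trace the play path from the root:
  Ben plays A
  Ada plays c at [A]
→ terminal payoff (3, 0).
(Ada's choice at the node after D-w is never reached on this path, so it doesn't affect the outcome.)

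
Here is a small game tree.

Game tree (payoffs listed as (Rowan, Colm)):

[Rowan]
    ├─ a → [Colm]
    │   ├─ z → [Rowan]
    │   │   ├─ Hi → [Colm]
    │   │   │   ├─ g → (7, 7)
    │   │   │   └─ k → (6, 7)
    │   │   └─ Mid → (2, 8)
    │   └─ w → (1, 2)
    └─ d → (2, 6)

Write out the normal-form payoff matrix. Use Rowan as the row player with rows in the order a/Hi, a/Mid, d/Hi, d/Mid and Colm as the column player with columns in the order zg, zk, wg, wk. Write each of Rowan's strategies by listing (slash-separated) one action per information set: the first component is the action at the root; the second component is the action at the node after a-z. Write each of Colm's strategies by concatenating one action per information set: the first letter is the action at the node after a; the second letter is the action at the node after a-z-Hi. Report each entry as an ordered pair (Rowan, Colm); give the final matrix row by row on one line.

a/Hi: (7,7) (6,7) (1,2) (1,2) | a/Mid: (2,8) (2,8) (1,2) (1,2) | d/Hi: (2,6) (2,6) (2,6) (2,6) | d/Mid: (2,6) (2,6) (2,6) (2,6)

Row a/Hi: zg→(7,7), zk→(6,7), wg→(1,2), wk→(1,2)
Row a/Mid: zg→(2,8), zk→(2,8), wg→(1,2), wk→(1,2)
Row d/Hi: zg→(2,6), zk→(2,6), wg→(2,6), wk→(2,6)
Row d/Mid: zg→(2,6), zk→(2,6), wg→(2,6), wk→(2,6)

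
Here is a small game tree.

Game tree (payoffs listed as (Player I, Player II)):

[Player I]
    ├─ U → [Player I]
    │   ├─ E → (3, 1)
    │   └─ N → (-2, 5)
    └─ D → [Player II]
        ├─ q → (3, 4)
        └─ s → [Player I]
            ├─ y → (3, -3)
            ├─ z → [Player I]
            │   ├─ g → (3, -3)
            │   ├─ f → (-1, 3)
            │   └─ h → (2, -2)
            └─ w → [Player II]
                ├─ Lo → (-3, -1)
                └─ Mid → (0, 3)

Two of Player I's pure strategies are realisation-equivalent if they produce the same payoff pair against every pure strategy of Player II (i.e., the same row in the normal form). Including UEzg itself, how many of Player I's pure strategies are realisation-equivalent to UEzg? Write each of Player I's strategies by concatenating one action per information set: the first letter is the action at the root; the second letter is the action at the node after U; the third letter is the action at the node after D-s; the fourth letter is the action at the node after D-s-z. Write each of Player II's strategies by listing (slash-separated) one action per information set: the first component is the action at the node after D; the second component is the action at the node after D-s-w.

9

Row for UEzg (columns q/Lo, q/Mid, s/Lo, s/Mid): (3,1) (3,1) (3,1) (3,1).
Under UEzg, Player I's choice at the node after D-s and at the node after D-s-z can never be reached regardless of what Player II does, so varying those choices leaves every outcome unchanged.
Holding the reachable choices fixed and varying the unreachable ones freely already gives 3 × 3 = 9 equivalent strategies.
No other strategy reproduces this row, so those 9 are the full class: UEyg, UEyf, UEyh, UEzg, UEzf, UEzh, UEwg, UEwf, UEwh.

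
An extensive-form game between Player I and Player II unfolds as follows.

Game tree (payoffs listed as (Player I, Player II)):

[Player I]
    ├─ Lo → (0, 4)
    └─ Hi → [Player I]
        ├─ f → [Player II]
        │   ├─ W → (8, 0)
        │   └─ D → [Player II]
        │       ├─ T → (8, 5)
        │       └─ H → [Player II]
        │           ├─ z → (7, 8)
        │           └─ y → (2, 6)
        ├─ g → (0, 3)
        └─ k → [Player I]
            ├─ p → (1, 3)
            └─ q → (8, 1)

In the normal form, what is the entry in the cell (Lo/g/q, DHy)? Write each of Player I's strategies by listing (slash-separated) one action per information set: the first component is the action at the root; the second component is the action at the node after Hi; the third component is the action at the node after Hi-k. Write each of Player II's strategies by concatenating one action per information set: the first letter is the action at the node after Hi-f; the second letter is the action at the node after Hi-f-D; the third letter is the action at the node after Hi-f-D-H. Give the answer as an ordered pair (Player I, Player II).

(0, 4)

Trace the play path from the root:
  Player I plays Lo
→ terminal payoff (0, 4).
(Player I's choice at the node after Hi is never reached on this path, so it doesn't affect the outcome.)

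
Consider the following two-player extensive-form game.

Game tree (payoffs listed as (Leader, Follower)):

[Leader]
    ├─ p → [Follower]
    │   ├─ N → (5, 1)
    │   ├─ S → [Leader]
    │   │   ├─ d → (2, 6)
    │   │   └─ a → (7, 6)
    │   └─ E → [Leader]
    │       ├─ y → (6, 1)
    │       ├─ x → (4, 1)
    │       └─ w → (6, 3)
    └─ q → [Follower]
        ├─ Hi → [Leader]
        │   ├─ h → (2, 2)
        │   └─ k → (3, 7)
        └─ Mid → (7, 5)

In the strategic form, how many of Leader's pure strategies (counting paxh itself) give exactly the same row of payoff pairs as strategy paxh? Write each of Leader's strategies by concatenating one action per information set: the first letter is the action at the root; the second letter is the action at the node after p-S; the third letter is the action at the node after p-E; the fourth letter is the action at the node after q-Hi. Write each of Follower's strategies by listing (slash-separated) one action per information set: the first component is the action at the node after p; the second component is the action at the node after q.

Row for paxh (columns N/Hi, N/Mid, S/Hi, S/Mid, E/Hi, E/Mid): (5,1) (5,1) (7,6) (7,6) (4,1) (4,1).
Under paxh, Leader's choice at the node after q-Hi can never be reached regardless of what Follower does, so varying those choices leaves every outcome unchanged.
Holding the reachable choices fixed and varying the unreachable one freely already gives 2 equivalent strategies.
No other strategy reproduces this row, so those 2 are the full class: paxh, paxk.

2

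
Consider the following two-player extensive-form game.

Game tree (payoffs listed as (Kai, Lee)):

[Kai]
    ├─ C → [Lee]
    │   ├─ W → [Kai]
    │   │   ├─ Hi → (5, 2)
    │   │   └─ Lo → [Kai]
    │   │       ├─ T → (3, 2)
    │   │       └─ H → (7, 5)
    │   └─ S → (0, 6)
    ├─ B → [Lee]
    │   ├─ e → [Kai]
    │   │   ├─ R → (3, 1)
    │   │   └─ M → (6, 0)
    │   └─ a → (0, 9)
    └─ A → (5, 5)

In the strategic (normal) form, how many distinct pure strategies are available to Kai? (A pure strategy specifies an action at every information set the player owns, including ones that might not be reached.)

24

Kai owns the root with actions {C, B, A} — three choices.
Kai owns the node after C-W with actions {Hi, Lo} — two choices.
Kai owns the node after B-e with actions {R, M} — two choices.
Kai owns the node after C-W-Lo with actions {T, H} — two choices.
A pure strategy fixes one action at each information set independently, so the count is the product 3 × 2 × 2 × 2 = 24.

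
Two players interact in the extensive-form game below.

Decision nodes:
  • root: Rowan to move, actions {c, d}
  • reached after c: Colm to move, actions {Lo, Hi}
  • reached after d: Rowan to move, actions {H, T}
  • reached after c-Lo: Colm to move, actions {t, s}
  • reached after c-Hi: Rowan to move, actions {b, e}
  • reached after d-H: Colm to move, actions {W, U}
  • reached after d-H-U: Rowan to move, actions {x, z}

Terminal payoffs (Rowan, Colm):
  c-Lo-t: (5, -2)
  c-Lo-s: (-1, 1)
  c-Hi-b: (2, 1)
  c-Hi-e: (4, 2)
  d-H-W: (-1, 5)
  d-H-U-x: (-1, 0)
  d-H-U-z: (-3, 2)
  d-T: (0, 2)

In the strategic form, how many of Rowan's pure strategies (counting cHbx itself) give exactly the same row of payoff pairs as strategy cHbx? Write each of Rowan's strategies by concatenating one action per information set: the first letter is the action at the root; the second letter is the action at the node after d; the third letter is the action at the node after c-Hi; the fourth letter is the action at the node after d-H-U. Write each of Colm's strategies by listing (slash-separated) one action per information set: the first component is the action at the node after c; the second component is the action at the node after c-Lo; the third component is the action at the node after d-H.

Row for cHbx (columns Lo/t/W, Lo/t/U, Lo/s/W, Lo/s/U, Hi/t/W, Hi/t/U, Hi/s/W, Hi/s/U): (5,-2) (5,-2) (-1,1) (-1,1) (2,1) (2,1) (2,1) (2,1).
Under cHbx, Rowan's choice at the node after d and at the node after d-H-U can never be reached regardless of what Colm does, so varying those choices leaves every outcome unchanged.
Holding the reachable choices fixed and varying the unreachable ones freely already gives 2 × 2 = 4 equivalent strategies.
No other strategy reproduces this row, so those 4 are the full class: cHbx, cHbz, cTbx, cTbz.

4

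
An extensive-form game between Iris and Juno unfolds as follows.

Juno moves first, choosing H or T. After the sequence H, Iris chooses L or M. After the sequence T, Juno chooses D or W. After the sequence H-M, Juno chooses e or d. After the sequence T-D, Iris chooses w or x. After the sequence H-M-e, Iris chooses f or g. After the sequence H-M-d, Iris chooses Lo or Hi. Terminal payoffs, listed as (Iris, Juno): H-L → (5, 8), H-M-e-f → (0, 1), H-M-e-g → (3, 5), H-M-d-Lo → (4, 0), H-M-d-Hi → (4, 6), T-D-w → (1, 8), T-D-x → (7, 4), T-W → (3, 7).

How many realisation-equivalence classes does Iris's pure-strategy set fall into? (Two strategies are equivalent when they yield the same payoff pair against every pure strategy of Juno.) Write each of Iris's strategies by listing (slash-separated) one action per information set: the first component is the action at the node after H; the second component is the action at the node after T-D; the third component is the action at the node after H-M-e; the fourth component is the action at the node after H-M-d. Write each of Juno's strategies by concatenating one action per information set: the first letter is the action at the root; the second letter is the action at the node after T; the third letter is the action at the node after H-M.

10

Iris has 16 pure strategies: L/w/f/Lo, L/w/f/Hi, L/w/g/Lo, L/w/g/Hi, L/x/f/Lo, L/x/f/Hi, L/x/g/Lo, L/x/g/Hi, M/w/f/Lo, M/w/f/Hi, M/w/g/Lo, M/w/g/Hi, M/x/f/Lo, M/x/f/Hi, M/x/g/Lo, M/x/g/Hi. Columns: HDe, HDd, HWe, HWd, TDe, TDd, TWe, TWd.
{L/w/f/Lo, L/w/f/Hi, L/w/g/Lo, L/w/g/Hi} → row (5,8) (5,8) (5,8) (5,8) (1,8) (1,8) (3,7) (3,7)
{L/x/f/Lo, L/x/f/Hi, L/x/g/Lo, L/x/g/Hi} → row (5,8) (5,8) (5,8) (5,8) (7,4) (7,4) (3,7) (3,7)
{M/w/f/Lo} → row (0,1) (4,0) (0,1) (4,0) (1,8) (1,8) (3,7) (3,7)
{M/w/f/Hi} → row (0,1) (4,6) (0,1) (4,6) (1,8) (1,8) (3,7) (3,7)
{M/w/g/Lo} → row (3,5) (4,0) (3,5) (4,0) (1,8) (1,8) (3,7) (3,7)
{M/w/g/Hi} → row (3,5) (4,6) (3,5) (4,6) (1,8) (1,8) (3,7) (3,7)
{M/x/f/Lo} → row (0,1) (4,0) (0,1) (4,0) (7,4) (7,4) (3,7) (3,7)
{M/x/f/Hi} → row (0,1) (4,6) (0,1) (4,6) (7,4) (7,4) (3,7) (3,7)
{M/x/g/Lo} → row (3,5) (4,0) (3,5) (4,0) (7,4) (7,4) (3,7) (3,7)
{M/x/g/Hi} → row (3,5) (4,6) (3,5) (4,6) (7,4) (7,4) (3,7) (3,7)
That's 10 distinct rows out of 16 strategies.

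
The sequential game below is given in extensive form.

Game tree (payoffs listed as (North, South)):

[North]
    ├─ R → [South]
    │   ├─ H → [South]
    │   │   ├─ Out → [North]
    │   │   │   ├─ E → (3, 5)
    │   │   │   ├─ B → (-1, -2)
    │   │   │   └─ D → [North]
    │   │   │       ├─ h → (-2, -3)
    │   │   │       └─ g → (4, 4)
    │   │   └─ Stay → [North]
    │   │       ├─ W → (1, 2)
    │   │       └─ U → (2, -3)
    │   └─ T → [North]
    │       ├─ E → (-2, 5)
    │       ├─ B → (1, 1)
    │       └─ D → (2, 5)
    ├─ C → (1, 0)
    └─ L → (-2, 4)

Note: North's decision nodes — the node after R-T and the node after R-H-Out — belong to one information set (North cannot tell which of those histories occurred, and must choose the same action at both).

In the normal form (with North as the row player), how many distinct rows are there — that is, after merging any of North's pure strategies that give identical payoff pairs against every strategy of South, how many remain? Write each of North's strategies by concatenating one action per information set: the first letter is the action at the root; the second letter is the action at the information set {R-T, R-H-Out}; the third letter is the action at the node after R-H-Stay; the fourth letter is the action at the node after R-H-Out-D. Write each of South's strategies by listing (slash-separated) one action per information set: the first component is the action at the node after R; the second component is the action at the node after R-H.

10

North has 36 pure strategies: REWh, REWg, REUh, REUg, RBWh, RBWg, RBUh, RBUg, RDWh, RDWg, RDUh, RDUg, CEWh, CEWg, CEUh, CEUg, CBWh, CBWg, CBUh, CBUg, CDWh, CDWg, CDUh, CDUg, LEWh, LEWg, LEUh, LEUg, LBWh, LBWg, LBUh, LBUg, LDWh, LDWg, LDUh, LDUg. Columns: H/Out, H/Stay, T/Out, T/Stay.
{REWh, REWg} → row (3,5) (1,2) (-2,5) (-2,5)
{REUh, REUg} → row (3,5) (2,-3) (-2,5) (-2,5)
{RBWh, RBWg} → row (-1,-2) (1,2) (1,1) (1,1)
{RBUh, RBUg} → row (-1,-2) (2,-3) (1,1) (1,1)
{RDWh} → row (-2,-3) (1,2) (2,5) (2,5)
{RDWg} → row (4,4) (1,2) (2,5) (2,5)
{RDUh} → row (-2,-3) (2,-3) (2,5) (2,5)
{RDUg} → row (4,4) (2,-3) (2,5) (2,5)
{CEWh, CEWg, CEUh, CEUg, CBWh, CBWg, CBUh, CBUg, CDWh, CDWg, CDUh, CDUg} → row (1,0) (1,0) (1,0) (1,0)
{LEWh, LEWg, LEUh, LEUg, LBWh, LBWg, LBUh, LBUg, LDWh, LDWg, LDUh, LDUg} → row (-2,4) (-2,4) (-2,4) (-2,4)
That's 10 distinct rows out of 36 strategies.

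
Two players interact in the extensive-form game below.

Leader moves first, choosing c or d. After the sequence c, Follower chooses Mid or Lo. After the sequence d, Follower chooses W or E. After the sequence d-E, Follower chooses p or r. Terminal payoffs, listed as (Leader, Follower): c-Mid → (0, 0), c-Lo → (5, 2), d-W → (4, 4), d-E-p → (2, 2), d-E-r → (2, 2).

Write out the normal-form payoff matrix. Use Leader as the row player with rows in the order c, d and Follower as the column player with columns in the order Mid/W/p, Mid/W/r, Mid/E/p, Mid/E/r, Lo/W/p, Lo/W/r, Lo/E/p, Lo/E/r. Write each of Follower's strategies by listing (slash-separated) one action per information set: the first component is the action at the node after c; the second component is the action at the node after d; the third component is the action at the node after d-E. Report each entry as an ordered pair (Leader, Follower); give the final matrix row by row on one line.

      Mid/W/p  Mid/W/r  Mid/E/p  Mid/E/r   Lo/W/p   Lo/W/r   Lo/E/p   Lo/E/r
   c    (0,0)    (0,0)    (0,0)    (0,0)    (5,2)    (5,2)    (5,2)    (5,2)
   d    (4,4)    (4,4)    (2,2)    (2,2)    (4,4)    (4,4)    (2,2)    (2,2)

c: (0,0) (0,0) (0,0) (0,0) (5,2) (5,2) (5,2) (5,2) | d: (4,4) (4,4) (2,2) (2,2) (4,4) (4,4) (2,2) (2,2)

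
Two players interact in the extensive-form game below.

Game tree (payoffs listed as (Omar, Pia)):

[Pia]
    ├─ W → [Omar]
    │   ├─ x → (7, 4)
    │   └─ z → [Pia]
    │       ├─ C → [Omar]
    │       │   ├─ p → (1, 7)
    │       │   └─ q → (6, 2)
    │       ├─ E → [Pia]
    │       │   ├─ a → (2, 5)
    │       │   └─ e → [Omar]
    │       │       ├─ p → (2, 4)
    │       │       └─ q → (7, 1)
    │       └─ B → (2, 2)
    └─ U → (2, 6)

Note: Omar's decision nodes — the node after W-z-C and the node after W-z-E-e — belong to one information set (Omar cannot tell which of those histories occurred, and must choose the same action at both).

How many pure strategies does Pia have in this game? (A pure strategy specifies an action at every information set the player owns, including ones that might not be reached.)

Pia owns the root with actions {W, U} — two choices.
Pia owns the node after W-z with actions {C, E, B} — three choices.
Pia owns the node after W-z-E with actions {a, e} — two choices.
A pure strategy fixes one action at each information set independently, so the count is the product 2 × 3 × 2 = 12.

12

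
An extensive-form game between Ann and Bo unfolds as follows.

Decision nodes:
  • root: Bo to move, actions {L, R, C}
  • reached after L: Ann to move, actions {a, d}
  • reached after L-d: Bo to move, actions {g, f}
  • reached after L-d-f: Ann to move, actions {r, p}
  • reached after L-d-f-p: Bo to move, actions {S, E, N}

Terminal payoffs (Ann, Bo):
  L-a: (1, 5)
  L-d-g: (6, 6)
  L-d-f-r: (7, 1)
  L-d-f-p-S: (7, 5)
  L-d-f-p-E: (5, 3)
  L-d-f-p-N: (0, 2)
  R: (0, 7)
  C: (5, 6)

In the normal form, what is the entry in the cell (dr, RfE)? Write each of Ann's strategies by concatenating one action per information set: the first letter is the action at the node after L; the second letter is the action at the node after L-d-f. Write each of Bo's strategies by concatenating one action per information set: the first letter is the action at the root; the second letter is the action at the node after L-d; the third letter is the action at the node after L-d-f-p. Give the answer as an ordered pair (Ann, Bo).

(0, 7)

Trace the play path from the root:
  Bo plays R
→ terminal payoff (0, 7).
(Ann's choice at the node after L is never reached on this path, so it doesn't affect the outcome.)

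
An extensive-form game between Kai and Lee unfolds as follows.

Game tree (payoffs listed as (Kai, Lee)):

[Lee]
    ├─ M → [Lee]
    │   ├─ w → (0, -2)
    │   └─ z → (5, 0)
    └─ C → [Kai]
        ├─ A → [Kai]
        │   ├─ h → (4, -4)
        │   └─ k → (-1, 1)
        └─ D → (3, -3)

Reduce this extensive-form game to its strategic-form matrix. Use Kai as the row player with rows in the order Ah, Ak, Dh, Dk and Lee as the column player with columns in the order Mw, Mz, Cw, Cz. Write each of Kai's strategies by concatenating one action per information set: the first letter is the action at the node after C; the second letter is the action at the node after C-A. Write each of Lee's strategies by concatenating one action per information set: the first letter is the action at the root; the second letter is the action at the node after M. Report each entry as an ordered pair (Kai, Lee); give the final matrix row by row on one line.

           Mw       Mz       Cw       Cz
  Ah   (0,-2)    (5,0)   (4,-4)   (4,-4)
  Ak   (0,-2)    (5,0)   (-1,1)   (-1,1)
  Dh   (0,-2)    (5,0)   (3,-3)   (3,-3)
  Dk   (0,-2)    (5,0)   (3,-3)   (3,-3)

Ah: (0,-2) (5,0) (4,-4) (4,-4) | Ak: (0,-2) (5,0) (-1,1) (-1,1) | Dh: (0,-2) (5,0) (3,-3) (3,-3) | Dk: (0,-2) (5,0) (3,-3) (3,-3)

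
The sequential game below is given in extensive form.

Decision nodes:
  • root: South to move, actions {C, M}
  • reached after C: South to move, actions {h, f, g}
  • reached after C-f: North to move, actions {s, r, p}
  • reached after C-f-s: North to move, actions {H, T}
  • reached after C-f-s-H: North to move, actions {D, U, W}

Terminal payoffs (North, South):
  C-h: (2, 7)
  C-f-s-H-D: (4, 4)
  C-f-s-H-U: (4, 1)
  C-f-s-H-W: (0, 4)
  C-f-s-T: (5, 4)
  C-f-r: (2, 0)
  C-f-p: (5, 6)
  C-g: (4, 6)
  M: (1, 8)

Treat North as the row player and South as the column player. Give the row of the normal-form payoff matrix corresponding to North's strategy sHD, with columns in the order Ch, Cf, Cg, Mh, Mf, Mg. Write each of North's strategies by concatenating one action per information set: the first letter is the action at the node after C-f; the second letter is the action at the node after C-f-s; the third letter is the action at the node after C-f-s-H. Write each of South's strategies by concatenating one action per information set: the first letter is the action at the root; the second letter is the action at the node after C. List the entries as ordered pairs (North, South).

(2,7) (4,4) (4,6) (1,8) (1,8) (1,8)

vs Ch: South plays C → South plays h at [C] → (2, 7)
vs Cf: South plays C → South plays f at [C] → North plays s at [C-f] → North plays H at [C-f-s] → North plays D at [C-f-s-H] → (4, 4)
vs Cg: South plays C → South plays g at [C] → (4, 6)
vs Mh: South plays M → (1, 8)
vs Mf: South plays M → (1, 8)
vs Mg: South plays M → (1, 8)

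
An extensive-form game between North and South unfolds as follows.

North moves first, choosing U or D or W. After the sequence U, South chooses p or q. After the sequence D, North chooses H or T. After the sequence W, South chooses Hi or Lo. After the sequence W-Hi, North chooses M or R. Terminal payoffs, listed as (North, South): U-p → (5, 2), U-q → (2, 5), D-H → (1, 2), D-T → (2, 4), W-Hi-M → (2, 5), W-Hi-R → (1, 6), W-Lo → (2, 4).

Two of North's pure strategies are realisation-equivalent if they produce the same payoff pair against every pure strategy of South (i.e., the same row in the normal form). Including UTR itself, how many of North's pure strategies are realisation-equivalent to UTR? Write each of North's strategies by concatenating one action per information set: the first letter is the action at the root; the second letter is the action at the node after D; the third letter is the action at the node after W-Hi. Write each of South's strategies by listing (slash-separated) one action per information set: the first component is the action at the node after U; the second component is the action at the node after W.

4

Row for UTR (columns p/Hi, p/Lo, q/Hi, q/Lo): (5,2) (5,2) (2,5) (2,5).
Under UTR, North's choice at the node after D and at the node after W-Hi can never be reached regardless of what South does, so varying those choices leaves every outcome unchanged.
Holding the reachable choices fixed and varying the unreachable ones freely already gives 2 × 2 = 4 equivalent strategies.
No other strategy reproduces this row, so those 4 are the full class: UHM, UHR, UTM, UTR.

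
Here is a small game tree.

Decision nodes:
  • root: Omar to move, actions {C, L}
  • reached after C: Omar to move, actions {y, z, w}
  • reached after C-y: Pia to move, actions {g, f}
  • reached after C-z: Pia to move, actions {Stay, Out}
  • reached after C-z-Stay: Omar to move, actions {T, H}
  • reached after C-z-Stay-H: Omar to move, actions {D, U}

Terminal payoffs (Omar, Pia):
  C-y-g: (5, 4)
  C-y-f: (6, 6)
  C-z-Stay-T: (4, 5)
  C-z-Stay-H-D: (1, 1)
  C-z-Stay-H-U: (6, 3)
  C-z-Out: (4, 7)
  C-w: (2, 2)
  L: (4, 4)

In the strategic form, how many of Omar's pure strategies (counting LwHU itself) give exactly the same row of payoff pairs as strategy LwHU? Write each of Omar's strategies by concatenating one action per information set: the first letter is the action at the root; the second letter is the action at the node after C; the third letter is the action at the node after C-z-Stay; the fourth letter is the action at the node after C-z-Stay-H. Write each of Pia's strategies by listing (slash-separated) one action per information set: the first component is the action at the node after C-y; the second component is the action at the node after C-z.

Row for LwHU (columns g/Stay, g/Out, f/Stay, f/Out): (4,4) (4,4) (4,4) (4,4).
Under LwHU, Omar's choice at the node after C and at the node after C-z-Stay and at the node after C-z-Stay-H can never be reached regardless of what Pia does, so varying those choices leaves every outcome unchanged.
Holding the reachable choices fixed and varying the unreachable ones freely already gives 3 × 2 × 2 = 12 equivalent strategies.
No other strategy reproduces this row, so those 12 are the full class: LyTD, LyTU, LyHD, LyHU, LzTD, LzTU, LzHD, LzHU, LwTD, LwTU, LwHD, LwHU.

12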